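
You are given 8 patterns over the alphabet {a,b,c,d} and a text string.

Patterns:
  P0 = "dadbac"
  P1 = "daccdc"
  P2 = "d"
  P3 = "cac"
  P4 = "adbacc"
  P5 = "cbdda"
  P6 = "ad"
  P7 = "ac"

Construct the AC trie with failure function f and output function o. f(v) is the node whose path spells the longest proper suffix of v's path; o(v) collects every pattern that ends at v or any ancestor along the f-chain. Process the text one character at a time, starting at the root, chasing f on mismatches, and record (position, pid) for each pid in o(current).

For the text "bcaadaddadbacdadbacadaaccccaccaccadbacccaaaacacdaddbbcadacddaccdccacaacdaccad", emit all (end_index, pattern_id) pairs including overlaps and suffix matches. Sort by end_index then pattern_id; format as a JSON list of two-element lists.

Build:
Trie (insert patterns):
  0='ε' goto a→14 c→11 d→1
  1='d' goto a→2  ←P2
  2='da' goto c→7 d→3
  3='dad' goto b→4
  4='dadb' goto a→5
  5='dadba' goto c→6
  6='dadbac' goto ·  ←P0
  7='dac' goto c→8
  8='dacc' goto d→9
  9='daccd' goto c→10
  10='daccdc' goto ·  ←P1
  11='c' goto a→12 b→20
  12='ca' goto c→13
  13='cac' goto ·  ←P3
  14='a' goto c→24 d→15
  15='ad' goto b→16  ←P6
  16='adb' goto a→17
  17='adba' goto c→18
  18='adbac' goto c→19
  19='adbacc' goto ·  ←P4
  20='cb' goto d→21
  21='cbd' goto d→22
  22='cbdd' goto a→23
  23='cbdda' goto ·  ←P5
  24='ac' goto ·  ←P7

Failure links (BFS by depth):
  fail(1) 'd': from fail(0)=0 chase 'd': 0 ⇒ 0;  out={2}∪out(0)={2}
  fail(11) 'c': from fail(0)=0 chase 'c': 0 ⇒ 0;  out=∅∪out(0)=∅
  fail(14) 'a': from fail(0)=0 chase 'a': 0 ⇒ 0;  out=∅∪out(0)=∅
  fail(2) 'da': from fail(1)=0 chase 'a': 0 ⇒ 14;  out=∅∪out(14)=∅
  fail(12) 'ca': from fail(11)=0 chase 'a': 0 ⇒ 14;  out=∅∪out(14)=∅
  fail(15) 'ad': from fail(14)=0 chase 'd': 0 ⇒ 1;  out={6}∪out(1)={2,6}
  fail(20) 'cb': from fail(11)=0 chase 'b': 0 ⇒ 0;  out=∅∪out(0)=∅
  fail(24) 'ac': from fail(14)=0 chase 'c': 0 ⇒ 11;  out={7}∪out(11)={7}
  fail(3) 'dad': from fail(2)=14 chase 'd': 14 ⇒ 15;  out=∅∪out(15)={2,6}
  fail(7) 'dac': from fail(2)=14 chase 'c': 14 ⇒ 24;  out=∅∪out(24)={7}
  fail(13) 'cac': from fail(12)=14 chase 'c': 14 ⇒ 24;  out={3}∪out(24)={3,7}
  fail(16) 'adb': from fail(15)=1 chase 'b': 1→0 ⇒ 0;  out=∅∪out(0)=∅
  fail(21) 'cbd': from fail(20)=0 chase 'd': 0 ⇒ 1;  out=∅∪out(1)={2}
  fail(4) 'dadb': from fail(3)=15 chase 'b': 15 ⇒ 16;  out=∅∪out(16)=∅
  fail(8) 'dacc': from fail(7)=24 chase 'c': 24→11→0 ⇒ 11;  out=∅∪out(11)=∅
  fail(17) 'adba': from fail(16)=0 chase 'a': 0 ⇒ 14;  out=∅∪out(14)=∅
  fail(22) 'cbdd': from fail(21)=1 chase 'd': 1→0 ⇒ 1;  out=∅∪out(1)={2}
  fail(5) 'dadba': from fail(4)=16 chase 'a': 16 ⇒ 17;  out=∅∪out(17)=∅
  fail(9) 'daccd': from fail(8)=11 chase 'd': 11→0 ⇒ 1;  out=∅∪out(1)={2}
  fail(18) 'adbac': from fail(17)=14 chase 'c': 14 ⇒ 24;  out=∅∪out(24)={7}
  fail(23) 'cbdda': from fail(22)=1 chase 'a': 1 ⇒ 2;  out={5}∪out(2)={5}
  fail(6) 'dadbac': from fail(5)=17 chase 'c': 17 ⇒ 18;  out={0}∪out(18)={0,7}
  fail(10) 'daccdc': from fail(9)=1 chase 'c': 1→0 ⇒ 11;  out={1}∪out(11)={1}
  fail(19) 'adbacc': from fail(18)=24 chase 'c': 24→11→0 ⇒ 11;  out={4}∪out(11)={4}

Run:
i=0 'b': node 0→0
i=1 'c': node 0→11
i=2 'a': node 11→12
i=3 'a': node 12→14 ·f
i=4 'd': node 14→15  ** P2@[4:4],P6@[3:4]
i=5 'a': node 15→2 ·f
i=6 'd': node 2→3  ** P2@[6:6],P6@[5:6]
i=7 'd': node 3→1 ·f  ** P2@[7:7]
i=8 'a': node 1→2
i=9 'd': node 2→3  ** P2@[9:9],P6@[8:9]
i=10 'b': node 3→4
i=11 'a': node 4→5
i=12 'c': node 5→6  ** P0@[7:12],P7@[11:12]
i=13 'd': node 6→1 ·f  ** P2@[13:13]
i=14 'a': node 1→2
i=15 'd': node 2→3  ** P2@[15:15],P6@[14:15]
i=16 'b': node 3→4
i=17 'a': node 4→5
i=18 'c': node 5→6  ** P0@[13:18],P7@[17:18]
i=19 'a': node 6→12 ·f
i=20 'd': node 12→15 ·f  ** P2@[20:20],P6@[19:20]
i=21 'a': node 15→2 ·f
i=22 'a': node 2→14 ·f
i=23 'c': node 14→24  ** P7@[22:23]
i=24 'c': node 24→11 ·f
i=25 'c': node 11→11 ·f
i=26 'c': node 11→11 ·f
i=27 'a': node 11→12
i=28 'c': node 12→13  ** P3@[26:28],P7@[27:28]
i=29 'c': node 13→11 ·f
i=30 'a': node 11→12
i=31 'c': node 12→13  ** P3@[29:31],P7@[30:31]
i=32 'c': node 13→11 ·f
i=33 'a': node 11→12
i=34 'd': node 12→15 ·f  ** P2@[34:34],P6@[33:34]
i=35 'b': node 15→16
i=36 'a': node 16→17
i=37 'c': node 17→18  ** P7@[36:37]
i=38 'c': node 18→19  ** P4@[33:38]
i=39 'c': node 19→11 ·f
i=40 'a': node 11→12
i=41 'a': node 12→14 ·f
i=42 'a': node 14→14 ·f
i=43 'a': node 14→14 ·f
i=44 'c': node 14→24  ** P7@[43:44]
i=45 'a': node 24→12 ·f
i=46 'c': node 12→13  ** P3@[44:46],P7@[45:46]
i=47 'd': node 13→1 ·f  ** P2@[47:47]
i=48 'a': node 1→2
i=49 'd': node 2→3  ** P2@[49:49],P6@[48:49]
i=50 'd': node 3→1 ·f  ** P2@[50:50]
i=51 'b': node 1→0 ·f
i=52 'b': node 0→0
i=53 'c': node 0→11
i=54 'a': node 11→12
i=55 'd': node 12→15 ·f  ** P2@[55:55],P6@[54:55]
i=56 'a': node 15→2 ·f
i=57 'c': node 2→7  ** P7@[56:57]
i=58 'd': node 7→1 ·f  ** P2@[58:58]
i=59 'd': node 1→1 ·f  ** P2@[59:59]
i=60 'a': node 1→2
i=61 'c': node 2→7  ** P7@[60:61]
i=62 'c': node 7→8
i=63 'd': node 8→9  ** P2@[63:63]
i=64 'c': node 9→10  ** P1@[59:64]
i=65 'c': node 10→11 ·f
i=66 'a': node 11→12
i=67 'c': node 12→13  ** P3@[65:67],P7@[66:67]
i=68 'a': node 13→12 ·f
i=69 'a': node 12→14 ·f
i=70 'c': node 14→24  ** P7@[69:70]
i=71 'd': node 24→1 ·f  ** P2@[71:71]
i=72 'a': node 1→2
i=73 'c': node 2→7  ** P7@[72:73]
i=74 'c': node 7→8
i=75 'a': node 8→12 ·f
i=76 'd': node 12→15 ·f  ** P2@[76:76],P6@[75:76]

Result: [[4,2],[4,6],[6,2],[6,6],[7,2],[9,2],[9,6],[12,0],[12,7],[13,2],[15,2],[15,6],[18,0],[18,7],[20,2],[20,6],[23,7],[28,3],[28,7],[31,3],[31,7],[34,2],[34,6],[37,7],[38,4],[44,7],[46,3],[46,7],[47,2],[49,2],[49,6],[50,2],[55,2],[55,6],[57,7],[58,2],[59,2],[61,7],[63,2],[64,1],[67,3],[67,7],[70,7],[71,2],[73,7],[76,2],[76,6]]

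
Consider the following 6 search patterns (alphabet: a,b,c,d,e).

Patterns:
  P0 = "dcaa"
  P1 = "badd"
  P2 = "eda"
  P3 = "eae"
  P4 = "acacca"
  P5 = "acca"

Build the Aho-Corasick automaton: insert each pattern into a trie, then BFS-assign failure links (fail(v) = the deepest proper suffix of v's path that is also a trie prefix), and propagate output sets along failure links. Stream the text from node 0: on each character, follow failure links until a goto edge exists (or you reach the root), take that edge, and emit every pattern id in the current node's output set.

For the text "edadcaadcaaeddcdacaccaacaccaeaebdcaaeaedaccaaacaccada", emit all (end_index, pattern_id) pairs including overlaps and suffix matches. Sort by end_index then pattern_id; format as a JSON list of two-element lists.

Build:
Trie (insert patterns):
  0='ε' goto a→14 b→5 d→1 e→9
  1='d' goto c→2
  2='dc' goto a→3
  3='dca' goto a→4
  4='dcaa' goto ·  [P0 ends]
  5='b' goto a→6
  6='ba' goto d→7
  7='bad' goto d→8
  8='badd' goto ·  [P1 ends]
  9='e' goto a→12 d→10
  10='ed' goto a→11
  11='eda' goto ·  [P2 ends]
  12='ea' goto e→13
  13='eae' goto ·  [P3 ends]
  14='a' goto c→15
  15='ac' goto a→16 c→20
  16='aca' goto c→17
  17='acac' goto c→18
  18='acacc' goto a→19
  19='acacca' goto ·  [P4 ends]
  20='acc' goto a→21
  21='acca' goto ·  [P5 ends]

BFS fail/out derivation:
  n1('d'): parent n0 fail=0; on 'd' 0 → fail=0;  out ∅∪∅=∅
  n5('b'): parent n0 fail=0; on 'b' 0 → fail=0;  out ∅∪∅=∅
  n9('e'): parent n0 fail=0; on 'e' 0 → fail=0;  out ∅∪∅=∅
  n14('a'): parent n0 fail=0; on 'a' 0 → fail=0;  out ∅∪∅=∅
  n2('dc'): parent n1 fail=0; on 'c' 0 → fail=0;  out ∅∪∅=∅
  n6('ba'): parent n5 fail=0; on 'a' 0 → fail=14;  out ∅∪∅=∅
  n10('ed'): parent n9 fail=0; on 'd' 0 → fail=1;  out ∅∪∅=∅
  n12('ea'): parent n9 fail=0; on 'a' 0 → fail=14;  out ∅∪∅=∅
  n15('ac'): parent n14 fail=0; on 'c' 0 → fail=0;  out ∅∪∅=∅
  n3('dca'): parent n2 fail=0; on 'a' 0 → fail=14;  out ∅∪∅=∅
  n7('bad'): parent n6 fail=14; on 'd' 14→0 → fail=1;  out ∅∪∅=∅
  n11('eda'): parent n10 fail=1; on 'a' 1→0 → fail=14;  out {2}∪∅={2}
  n13('eae'): parent n12 fail=14; on 'e' 14→0 → fail=9;  out {3}∪∅={3}
  n16('aca'): parent n15 fail=0; on 'a' 0 → fail=14;  out ∅∪∅=∅
  n20('acc'): parent n15 fail=0; on 'c' 0 → fail=0;  out ∅∪∅=∅
  n4('dcaa'): parent n3 fail=14; on 'a' 14→0 → fail=14;  out {0}∪∅={0}
  n8('badd'): parent n7 fail=1; on 'd' 1→0 → fail=1;  out {1}∪∅={1}
  n17('acac'): parent n16 fail=14; on 'c' 14 → fail=15;  out ∅∪∅=∅
  n21('acca'): parent n20 fail=0; on 'a' 0 → fail=14;  out {5}∪∅={5}
  n18('acacc'): parent n17 fail=15; on 'c' 15 → fail=20;  out ∅∪∅=∅
  n19('acacca'): parent n18 fail=20; on 'a' 20 → fail=21;  out {4}∪{5}={4,5}

Scan:
pos 0 'e': at 9
pos 1 'd': at 10
pos 2 'a': at 11  → match P2@[0:2]
pos 3 'd': at 1 ·f
pos 4 'c': at 2
pos 5 'a': at 3
pos 6 'a': at 4  → match P0@[3:6]
pos 7 'd': at 1 ·f
pos 8 'c': at 2
pos 9 'a': at 3
pos 10 'a': at 4  → match P0@[7:10]
pos 11 'e': at 9 ·f
pos 12 'd': at 10
pos 13 'd': at 1 ·f
pos 14 'c': at 2
pos 15 'd': at 1 ·f
pos 16 'a': at 14 ·f
pos 17 'c': at 15
pos 18 'a': at 16
pos 19 'c': at 17
pos 20 'c': at 18
pos 21 'a': at 19  → match P4@[16:21],P5@[18:21]
pos 22 'a': at 14 ·f
pos 23 'c': at 15
pos 24 'a': at 16
pos 25 'c': at 17
pos 26 'c': at 18
pos 27 'a': at 19  → match P4@[22:27],P5@[24:27]
pos 28 'e': at 9 ·f
pos 29 'a': at 12
pos 30 'e': at 13  → match P3@[28:30]
pos 31 'b': at 5 ·f
pos 32 'd': at 1 ·f
pos 33 'c': at 2
pos 34 'a': at 3
pos 35 'a': at 4  → match P0@[32:35]
pos 36 'e': at 9 ·f
pos 37 'a': at 12
pos 38 'e': at 13  → match P3@[36:38]
pos 39 'd': at 10 ·f
pos 40 'a': at 11  → match P2@[38:40]
pos 41 'c': at 15 ·f
pos 42 'c': at 20
pos 43 'a': at 21  → match P5@[40:43]
pos 44 'a': at 14 ·f
pos 45 'a': at 14 ·f
pos 46 'c': at 15
pos 47 'a': at 16
pos 48 'c': at 17
pos 49 'c': at 18
pos 50 'a': at 19  → match P4@[45:50],P5@[47:50]
pos 51 'd': at 1 ·f
pos 52 'a': at 14 ·f

Matches: [[2,2],[6,0],[10,0],[21,4],[21,5],[27,4],[27,5],[30,3],[35,0],[38,3],[40,2],[43,5],[50,4],[50,5]]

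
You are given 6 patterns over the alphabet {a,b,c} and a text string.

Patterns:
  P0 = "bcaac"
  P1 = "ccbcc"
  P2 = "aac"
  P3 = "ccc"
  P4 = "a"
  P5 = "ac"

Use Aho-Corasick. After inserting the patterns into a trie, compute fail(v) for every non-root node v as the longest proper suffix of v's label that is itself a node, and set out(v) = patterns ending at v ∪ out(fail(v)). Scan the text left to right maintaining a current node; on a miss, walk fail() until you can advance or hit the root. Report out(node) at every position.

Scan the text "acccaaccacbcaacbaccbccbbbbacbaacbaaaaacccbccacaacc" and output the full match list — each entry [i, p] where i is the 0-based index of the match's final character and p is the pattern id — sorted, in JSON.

Build:
Trie nodes:
  0='ε' goto a→11 b→1 c→6
  1='b' goto c→2
  2='bc' goto a→3
  3='bca' goto a→4
  4='bcaa' goto c→5
  5='bcaac' goto ·  ←P0
  6='c' goto c→7
  7='cc' goto b→8 c→14
  8='ccb' goto c→9
  9='ccbc' goto c→10
  10='ccbcc' goto ·  ←P1
  11='a' goto a→12 c→15  ←P4
  12='aa' goto c→13
  13='aac' goto ·  ←P2
  14='ccc' goto ·  ←P3
  15='ac' goto ·  ←P5

Failure links (BFS by depth):
  n1('b'): parent n0 fail=0; on 'b' 0 → fail=0;  out ∅∪∅=∅
  n6('c'): parent n0 fail=0; on 'c' 0 → fail=0;  out ∅∪∅=∅
  n11('a'): parent n0 fail=0; on 'a' 0 → fail=0;  out {4}∪∅={4}
  n2('bc'): parent n1 fail=0; on 'c' 0 → fail=6;  out ∅∪∅=∅
  n7('cc'): parent n6 fail=0; on 'c' 0 → fail=6;  out ∅∪∅=∅
  n12('aa'): parent n11 fail=0; on 'a' 0 → fail=11;  out ∅∪{4}={4}
  n15('ac'): parent n11 fail=0; on 'c' 0 → fail=6;  out {5}∪∅={5}
  n3('bca'): parent n2 fail=6; on 'a' 6→0 → fail=11;  out ∅∪{4}={4}
  n8('ccb'): parent n7 fail=6; on 'b' 6→0 → fail=1;  out ∅∪∅=∅
  n13('aac'): parent n12 fail=11; on 'c' 11 → fail=15;  out {2}∪{5}={2,5}
  n14('ccc'): parent n7 fail=6; on 'c' 6 → fail=7;  out {3}∪∅={3}
  n4('bcaa'): parent n3 fail=11; on 'a' 11 → fail=12;  out ∅∪{4}={4}
  n9('ccbc'): parent n8 fail=1; on 'c' 1 → fail=2;  out ∅∪∅=∅
  n5('bcaac'): parent n4 fail=12; on 'c' 12 → fail=13;  out {0}∪{2,5}={0,2,5}
  n10('ccbcc'): parent n9 fail=2; on 'c' 2→6 → fail=7;  out {1}∪∅={1}

Scan:
pos 0 'a': at 11  emit P4@[0:0]
pos 1 'c': at 15  emit P5@[0:1]
pos 2 'c': at 7 (fail-walked)
pos 3 'c': at 14  emit P3@[1:3]
pos 4 'a': at 11 (fail-walked)  emit P4@[4:4]
pos 5 'a': at 12  emit P4@[5:5]
pos 6 'c': at 13  emit P2@[4:6],P5@[5:6]
pos 7 'c': at 7 (fail-walked)
pos 8 'a': at 11 (fail-walked)  emit P4@[8:8]
pos 9 'c': at 15  emit P5@[8:9]
pos 10 'b': at 1 (fail-walked)
pos 11 'c': at 2
pos 12 'a': at 3  emit P4@[12:12]
pos 13 'a': at 4  emit P4@[13:13]
pos 14 'c': at 5  emit P0@[10:14],P2@[12:14],P5@[13:14]
pos 15 'b': at 1 (fail-walked)
pos 16 'a': at 11 (fail-walked)  emit P4@[16:16]
pos 17 'c': at 15  emit P5@[16:17]
pos 18 'c': at 7 (fail-walked)
pos 19 'b': at 8
pos 20 'c': at 9
pos 21 'c': at 10  emit P1@[17:21]
pos 22 'b': at 8 (fail-walked)
pos 23 'b': at 1 (fail-walked)
pos 24 'b': at 1 (fail-walked)
pos 25 'b': at 1 (fail-walked)
pos 26 'a': at 11 (fail-walked)  emit P4@[26:26]
pos 27 'c': at 15  emit P5@[26:27]
pos 28 'b': at 1 (fail-walked)
pos 29 'a': at 11 (fail-walked)  emit P4@[29:29]
pos 30 'a': at 12  emit P4@[30:30]
pos 31 'c': at 13  emit P2@[29:31],P5@[30:31]
pos 32 'b': at 1 (fail-walked)
pos 33 'a': at 11 (fail-walked)  emit P4@[33:33]
pos 34 'a': at 12  emit P4@[34:34]
pos 35 'a': at 12 (fail-walked)  emit P4@[35:35]
pos 36 'a': at 12 (fail-walked)  emit P4@[36:36]
pos 37 'a': at 12 (fail-walked)  emit P4@[37:37]
pos 38 'c': at 13  emit P2@[36:38],P5@[37:38]
pos 39 'c': at 7 (fail-walked)
pos 40 'c': at 14  emit P3@[38:40]
pos 41 'b': at 8 (fail-walked)
pos 42 'c': at 9
pos 43 'c': at 10  emit P1@[39:43]
pos 44 'a': at 11 (fail-walked)  emit P4@[44:44]
pos 45 'c': at 15  emit P5@[44:45]
pos 46 'a': at 11 (fail-walked)  emit P4@[46:46]
pos 47 'a': at 12  emit P4@[47:47]
pos 48 'c': at 13  emit P2@[46:48],P5@[47:48]
pos 49 'c': at 7 (fail-walked)

All matches (sorted): [[0,4],[1,5],[3,3],[4,4],[5,4],[6,2],[6,5],[8,4],[9,5],[12,4],[13,4],[14,0],[14,2],[14,5],[16,4],[17,5],[21,1],[26,4],[27,5],[29,4],[30,4],[31,2],[31,5],[33,4],[34,4],[35,4],[36,4],[37,4],[38,2],[38,5],[40,3],[43,1],[44,4],[45,5],[46,4],[47,4],[48,2],[48,5]]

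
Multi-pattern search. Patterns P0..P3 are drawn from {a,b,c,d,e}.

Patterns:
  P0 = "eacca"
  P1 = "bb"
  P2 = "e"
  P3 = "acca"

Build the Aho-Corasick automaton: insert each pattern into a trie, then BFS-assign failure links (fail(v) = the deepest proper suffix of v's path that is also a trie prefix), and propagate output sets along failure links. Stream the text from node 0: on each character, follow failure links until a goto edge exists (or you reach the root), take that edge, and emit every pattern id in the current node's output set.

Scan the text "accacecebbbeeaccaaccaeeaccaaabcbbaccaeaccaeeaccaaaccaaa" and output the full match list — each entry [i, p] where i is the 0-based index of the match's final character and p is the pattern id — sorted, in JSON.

Build automaton:
Trie nodes:
  n0 'ε': a→8 b→6 e→1
  n1 'e': a→2  ←P2
  n2 'ea': c→3
  n3 'eac': c→4
  n4 'eacc': a→5
  n5 'eacca': ·  ←P0
  n6 'b': b→7
  n7 'bb': ·  ←P1
  n8 'a': c→9
  n9 'ac': c→10
  n10 'acc': a→11
  n11 'acca': ·  ←P3

BFS fail/out derivation:
  fail(1) 'e': from fail(0)=0 chase 'e': 0 ⇒ 0;  out={2}∪out(0)={2}
  fail(6) 'b': from fail(0)=0 chase 'b': 0 ⇒ 0;  out=∅∪out(0)=∅
  fail(8) 'a': from fail(0)=0 chase 'a': 0 ⇒ 0;  out=∅∪out(0)=∅
  fail(2) 'ea': from fail(1)=0 chase 'a': 0 ⇒ 8;  out=∅∪out(8)=∅
  fail(7) 'bb': from fail(6)=0 chase 'b': 0 ⇒ 6;  out={1}∪out(6)={1}
  fail(9) 'ac': from fail(8)=0 chase 'c': 0 ⇒ 0;  out=∅∪out(0)=∅
  fail(3) 'eac': from fail(2)=8 chase 'c': 8 ⇒ 9;  out=∅∪out(9)=∅
  fail(10) 'acc': from fail(9)=0 chase 'c': 0 ⇒ 0;  out=∅∪out(0)=∅
  fail(4) 'eacc': from fail(3)=9 chase 'c': 9 ⇒ 10;  out=∅∪out(10)=∅
  fail(11) 'acca': from fail(10)=0 chase 'a': 0 ⇒ 8;  out={3}∪out(8)={3}
  fail(5) 'eacca': from fail(4)=10 chase 'a': 10 ⇒ 11;  out={0}∪out(11)={0,3}

Run:
pos 0 'a': at 8
pos 1 'c': at 9
pos 2 'c': at 10
pos 3 'a': at 11  ** P3@[0:3]
pos 4 'c': at 9 (via fail)
pos 5 'e': at 1 (via fail)  ** P2@[5:5]
pos 6 'c': at 0 (via fail)
pos 7 'e': at 1  ** P2@[7:7]
pos 8 'b': at 6 (via fail)
pos 9 'b': at 7  ** P1@[8:9]
pos 10 'b': at 7 (via fail)  ** P1@[9:10]
pos 11 'e': at 1 (via fail)  ** P2@[11:11]
pos 12 'e': at 1 (via fail)  ** P2@[12:12]
pos 13 'a': at 2
pos 14 'c': at 3
pos 15 'c': at 4
pos 16 'a': at 5  ** P0@[12:16],P3@[13:16]
pos 17 'a': at 8 (via fail)
pos 18 'c': at 9
pos 19 'c': at 10
pos 20 'a': at 11  ** P3@[17:20]
pos 21 'e': at 1 (via fail)  ** P2@[21:21]
pos 22 'e': at 1 (via fail)  ** P2@[22:22]
pos 23 'a': at 2
pos 24 'c': at 3
pos 25 'c': at 4
pos 26 'a': at 5  ** P0@[22:26],P3@[23:26]
pos 27 'a': at 8 (via fail)
pos 28 'a': at 8 (via fail)
pos 29 'b': at 6 (via fail)
pos 30 'c': at 0 (via fail)
pos 31 'b': at 6
pos 32 'b': at 7  ** P1@[31:32]
pos 33 'a': at 8 (via fail)
pos 34 'c': at 9
pos 35 'c': at 10
pos 36 'a': at 11  ** P3@[33:36]
pos 37 'e': at 1 (via fail)  ** P2@[37:37]
pos 38 'a': at 2
pos 39 'c': at 3
pos 40 'c': at 4
pos 41 'a': at 5  ** P0@[37:41],P3@[38:41]
pos 42 'e': at 1 (via fail)  ** P2@[42:42]
pos 43 'e': at 1 (via fail)  ** P2@[43:43]
pos 44 'a': at 2
pos 45 'c': at 3
pos 46 'c': at 4
pos 47 'a': at 5  ** P0@[43:47],P3@[44:47]
pos 48 'a': at 8 (via fail)
pos 49 'a': at 8 (via fail)
pos 50 'c': at 9
pos 51 'c': at 10
pos 52 'a': at 11  ** P3@[49:52]
pos 53 'a': at 8 (via fail)
pos 54 'a': at 8 (via fail)

Result: [[3,3],[5,2],[7,2],[9,1],[10,1],[11,2],[12,2],[16,0],[16,3],[20,3],[21,2],[22,2],[26,0],[26,3],[32,1],[36,3],[37,2],[41,0],[41,3],[42,2],[43,2],[47,0],[47,3],[52,3]]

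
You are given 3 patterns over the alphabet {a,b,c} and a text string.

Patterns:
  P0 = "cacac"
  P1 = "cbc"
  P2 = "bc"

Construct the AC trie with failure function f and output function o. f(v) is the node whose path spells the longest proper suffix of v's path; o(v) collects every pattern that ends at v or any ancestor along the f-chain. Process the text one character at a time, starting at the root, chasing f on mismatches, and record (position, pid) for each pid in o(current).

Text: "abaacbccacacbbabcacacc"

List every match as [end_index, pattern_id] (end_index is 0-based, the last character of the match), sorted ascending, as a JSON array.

Build automaton:
Trie (insert patterns):
  0='ε' goto b→8 c→1
  1='c' goto a→2 b→6
  2='ca' goto c→3
  3='cac' goto a→4
  4='caca' goto c→5
  5='cacac' goto ·  [P0 ends]
  6='cb' goto c→7
  7='cbc' goto ·  [P1 ends]
  8='b' goto c→9
  9='bc' goto ·  [P2 ends]

BFS fail/out derivation:
  n1('c'): parent n0 fail=0; on 'c' 0 → fail=0;  out ∅∪∅=∅
  n8('b'): parent n0 fail=0; on 'b' 0 → fail=0;  out ∅∪∅=∅
  n2('ca'): parent n1 fail=0; on 'a' 0 → fail=0;  out ∅∪∅=∅
  n6('cb'): parent n1 fail=0; on 'b' 0 → fail=8;  out ∅∪∅=∅
  n9('bc'): parent n8 fail=0; on 'c' 0 → fail=1;  out {2}∪∅={2}
  n3('cac'): parent n2 fail=0; on 'c' 0 → fail=1;  out ∅∪∅=∅
  n7('cbc'): parent n6 fail=8; on 'c' 8 → fail=9;  out {1}∪{2}={1,2}
  n4('caca'): parent n3 fail=1; on 'a' 1 → fail=2;  out ∅∪∅=∅
  n5('cacac'): parent n4 fail=2; on 'c' 2 → fail=3;  out {0}∪∅={0}

Scan:
[0] read 'a'  n0⇒n0
[1] read 'b'  n0⇒n8
[2] read 'a'  n8⇒n0 (fail-walked)
[3] read 'a'  n0⇒n0
[4] read 'c'  n0⇒n1
[5] read 'b'  n1⇒n6
[6] read 'c'  n6⇒n7  emit P1@[4:6],P2@[5:6]
[7] read 'c'  n7⇒n1 (fail-walked)
[8] read 'a'  n1⇒n2
[9] read 'c'  n2⇒n3
[10] read 'a'  n3⇒n4
[11] read 'c'  n4⇒n5  emit P0@[7:11]
[12] read 'b'  n5⇒n6 (fail-walked)
[13] read 'b'  n6⇒n8 (fail-walked)
[14] read 'a'  n8⇒n0 (fail-walked)
[15] read 'b'  n0⇒n8
[16] read 'c'  n8⇒n9  emit P2@[15:16]
[17] read 'a'  n9⇒n2 (fail-walked)
[18] read 'c'  n2⇒n3
[19] read 'a'  n3⇒n4
[20] read 'c'  n4⇒n5  emit P0@[16:20]
[21] read 'c'  n5⇒n1 (fail-walked)

All matches (sorted): [[6,1],[6,2],[11,0],[16,2],[20,0]]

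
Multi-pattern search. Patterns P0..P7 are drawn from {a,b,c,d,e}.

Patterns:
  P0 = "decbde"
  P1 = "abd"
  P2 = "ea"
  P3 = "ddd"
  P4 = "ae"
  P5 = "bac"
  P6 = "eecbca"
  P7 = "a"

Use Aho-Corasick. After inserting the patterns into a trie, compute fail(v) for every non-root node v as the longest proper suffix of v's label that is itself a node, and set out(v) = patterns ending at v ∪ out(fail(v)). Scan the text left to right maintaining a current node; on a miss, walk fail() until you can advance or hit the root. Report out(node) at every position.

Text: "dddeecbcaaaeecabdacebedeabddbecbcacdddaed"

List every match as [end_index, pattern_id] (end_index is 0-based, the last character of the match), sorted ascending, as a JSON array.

Build:
Trie (insert patterns):
  n0 'ε': a→7 b→15 d→1 e→10
  n1 'd': d→12 e→2
  n2 'de': c→3
  n3 'dec': b→4
  n4 'decb': d→5
  n5 'decbd': e→6
  n6 'decbde': ·  ←P0
  n7 'a': b→8 e→14  ←P7
  n8 'ab': d→9
  n9 'abd': ·  ←P1
  n10 'e': a→11 e→18
  n11 'ea': ·  ←P2
  n12 'dd': d→13
  n13 'ddd': ·  ←P3
  n14 'ae': ·  ←P4
  n15 'b': a→16
  n16 'ba': c→17
  n17 'bac': ·  ←P5
  n18 'ee': c→19
  n19 'eec': b→20
  n20 'eecb': c→21
  n21 'eecbc': a→22
  n22 'eecbca': ·  ←P6

BFS fail/out derivation:
  n1('d'): parent n0 fail=0; on 'd' 0 → fail=0;  out ∅∪∅=∅
  n7('a'): parent n0 fail=0; on 'a' 0 → fail=0;  out {7}∪∅={7}
  n10('e'): parent n0 fail=0; on 'e' 0 → fail=0;  out ∅∪∅=∅
  n15('b'): parent n0 fail=0; on 'b' 0 → fail=0;  out ∅∪∅=∅
  n2('de'): parent n1 fail=0; on 'e' 0 → fail=10;  out ∅∪∅=∅
  n8('ab'): parent n7 fail=0; on 'b' 0 → fail=15;  out ∅∪∅=∅
  n11('ea'): parent n10 fail=0; on 'a' 0 → fail=7;  out {2}∪{7}={2,7}
  n12('dd'): parent n1 fail=0; on 'd' 0 → fail=1;  out ∅∪∅=∅
  n14('ae'): parent n7 fail=0; on 'e' 0 → fail=10;  out {4}∪∅={4}
  n16('ba'): parent n15 fail=0; on 'a' 0 → fail=7;  out ∅∪{7}={7}
  n18('ee'): parent n10 fail=0; on 'e' 0 → fail=10;  out ∅∪∅=∅
  n3('dec'): parent n2 fail=10; on 'c' 10→0 → fail=0;  out ∅∪∅=∅
  n9('abd'): parent n8 fail=15; on 'd' 15→0 → fail=1;  out {1}∪∅={1}
  n13('ddd'): parent n12 fail=1; on 'd' 1 → fail=12;  out {3}∪∅={3}
  n17('bac'): parent n16 fail=7; on 'c' 7→0 → fail=0;  out {5}∪∅={5}
  n19('eec'): parent n18 fail=10; on 'c' 10→0 → fail=0;  out ∅∪∅=∅
  n4('decb'): parent n3 fail=0; on 'b' 0 → fail=15;  out ∅∪∅=∅
  n20('eecb'): parent n19 fail=0; on 'b' 0 → fail=15;  out ∅∪∅=∅
  n5('decbd'): parent n4 fail=15; on 'd' 15→0 → fail=1;  out ∅∪∅=∅
  n21('eecbc'): parent n20 fail=15; on 'c' 15→0 → fail=0;  out ∅∪∅=∅
  n6('decbde'): parent n5 fail=1; on 'e' 1 → fail=2;  out {0}∪∅={0}
  n22('eecbca'): parent n21 fail=0; on 'a' 0 → fail=7;  out {6}∪{7}={6,7}

Text stream:
[0] read 'd'  n0⇒n1
[1] read 'd'  n1⇒n12
[2] read 'd'  n12⇒n13  → match P3@[0:2]
[3] read 'e'  n13⇒n2 ·f
[4] read 'e'  n2⇒n18 ·f
[5] read 'c'  n18⇒n19
[6] read 'b'  n19⇒n20
[7] read 'c'  n20⇒n21
[8] read 'a'  n21⇒n22  → match P6@[3:8],P7@[8:8]
[9] read 'a'  n22⇒n7 ·f  → match P7@[9:9]
[10] read 'a'  n7⇒n7 ·f  → match P7@[10:10]
[11] read 'e'  n7⇒n14  → match P4@[10:11]
[12] read 'e'  n14⇒n18 ·f
[13] read 'c'  n18⇒n19
[14] read 'a'  n19⇒n7 ·f  → match P7@[14:14]
[15] read 'b'  n7⇒n8
[16] read 'd'  n8⇒n9  → match P1@[14:16]
[17] read 'a'  n9⇒n7 ·f  → match P7@[17:17]
[18] read 'c'  n7⇒n0 ·f
[19] read 'e'  n0⇒n10
[20] read 'b'  n10⇒n15 ·f
[21] read 'e'  n15⇒n10 ·f
[22] read 'd'  n10⇒n1 ·f
[23] read 'e'  n1⇒n2
[24] read 'a'  n2⇒n11 ·f  → match P2@[23:24],P7@[24:24]
[25] read 'b'  n11⇒n8 ·f
[26] read 'd'  n8⇒n9  → match P1@[24:26]
[27] read 'd'  n9⇒n12 ·f
[28] read 'b'  n12⇒n15 ·f
[29] read 'e'  n15⇒n10 ·f
[30] read 'c'  n10⇒n0 ·f
[31] read 'b'  n0⇒n15
[32] read 'c'  n15⇒n0 ·f
[33] read 'a'  n0⇒n7  → match P7@[33:33]
[34] read 'c'  n7⇒n0 ·f
[35] read 'd'  n0⇒n1
[36] read 'd'  n1⇒n12
[37] read 'd'  n12⇒n13  → match P3@[35:37]
[38] read 'a'  n13⇒n7 ·f  → match P7@[38:38]
[39] read 'e'  n7⇒n14  → match P4@[38:39]
[40] read 'd'  n14⇒n1 ·f

All matches (sorted): [[2,3],[8,6],[8,7],[9,7],[10,7],[11,4],[14,7],[16,1],[17,7],[24,2],[24,7],[26,1],[33,7],[37,3],[38,7],[39,4]]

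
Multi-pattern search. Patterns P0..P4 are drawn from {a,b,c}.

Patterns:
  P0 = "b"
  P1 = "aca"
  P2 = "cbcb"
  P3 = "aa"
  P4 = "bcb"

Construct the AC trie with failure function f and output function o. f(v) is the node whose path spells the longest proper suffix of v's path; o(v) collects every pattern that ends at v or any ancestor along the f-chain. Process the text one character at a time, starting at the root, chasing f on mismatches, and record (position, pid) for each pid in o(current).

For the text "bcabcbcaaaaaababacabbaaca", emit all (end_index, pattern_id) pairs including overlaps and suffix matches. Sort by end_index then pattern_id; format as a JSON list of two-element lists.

Build:
Trie (insert patterns):
  n0 'ε': a→2 b→1 c→5
  n1 'b': c→10  ←P0
  n2 'a': a→9 c→3
  n3 'ac': a→4
  n4 'aca': ·  ←P1
  n5 'c': b→6
  n6 'cb': c→7
  n7 'cbc': b→8
  n8 'cbcb': ·  ←P2
  n9 'aa': ·  ←P3
  n10 'bc': b→11
  n11 'bcb': ·  ←P4

BFS fail/out derivation:
  n1('b'): parent n0 fail=0; on 'b' 0 → fail=0;  out {0}∪∅={0}
  n2('a'): parent n0 fail=0; on 'a' 0 → fail=0;  out ∅∪∅=∅
  n5('c'): parent n0 fail=0; on 'c' 0 → fail=0;  out ∅∪∅=∅
  n3('ac'): parent n2 fail=0; on 'c' 0 → fail=5;  out ∅∪∅=∅
  n6('cb'): parent n5 fail=0; on 'b' 0 → fail=1;  out ∅∪{0}={0}
  n9('aa'): parent n2 fail=0; on 'a' 0 → fail=2;  out {3}∪∅={3}
  n10('bc'): parent n1 fail=0; on 'c' 0 → fail=5;  out ∅∪∅=∅
  n4('aca'): parent n3 fail=5; on 'a' 5→0 → fail=2;  out {1}∪∅={1}
  n7('cbc'): parent n6 fail=1; on 'c' 1 → fail=10;  out ∅∪∅=∅
  n11('bcb'): parent n10 fail=5; on 'b' 5 → fail=6;  out {4}∪{0}={0,4}
  n8('cbcb'): parent n7 fail=10; on 'b' 10 → fail=11;  out {2}∪{0,4}={0,2,4}

Scan:
pos 0 'b': at 1  emit P0@[0:0]
pos 1 'c': at 10
pos 2 'a': at 2 ·f
pos 3 'b': at 1 ·f  emit P0@[3:3]
pos 4 'c': at 10
pos 5 'b': at 11  emit P0@[5:5],P4@[3:5]
pos 6 'c': at 7 ·f
pos 7 'a': at 2 ·f
pos 8 'a': at 9  emit P3@[7:8]
pos 9 'a': at 9 ·f  emit P3@[8:9]
pos 10 'a': at 9 ·f  emit P3@[9:10]
pos 11 'a': at 9 ·f  emit P3@[10:11]
pos 12 'a': at 9 ·f  emit P3@[11:12]
pos 13 'b': at 1 ·f  emit P0@[13:13]
pos 14 'a': at 2 ·f
pos 15 'b': at 1 ·f  emit P0@[15:15]
pos 16 'a': at 2 ·f
pos 17 'c': at 3
pos 18 'a': at 4  emit P1@[16:18]
pos 19 'b': at 1 ·f  emit P0@[19:19]
pos 20 'b': at 1 ·f  emit P0@[20:20]
pos 21 'a': at 2 ·f
pos 22 'a': at 9  emit P3@[21:22]
pos 23 'c': at 3 ·f
pos 24 'a': at 4  emit P1@[22:24]

Matches: [[0,0],[3,0],[5,0],[5,4],[8,3],[9,3],[10,3],[11,3],[12,3],[13,0],[15,0],[18,1],[19,0],[20,0],[22,3],[24,1]]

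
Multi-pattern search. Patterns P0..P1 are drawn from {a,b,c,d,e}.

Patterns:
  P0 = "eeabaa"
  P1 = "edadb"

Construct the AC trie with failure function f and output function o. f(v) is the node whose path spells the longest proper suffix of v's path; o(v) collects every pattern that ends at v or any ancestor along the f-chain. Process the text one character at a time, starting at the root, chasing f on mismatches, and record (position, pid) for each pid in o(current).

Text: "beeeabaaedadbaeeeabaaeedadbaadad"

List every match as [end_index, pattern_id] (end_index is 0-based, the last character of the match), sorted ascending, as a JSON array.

Build automaton:
Trie (insert patterns):
  n0 'ε': e→1
  n1 'e': d→7 e→2
  n2 'ee': a→3
  n3 'eea': b→4
  n4 'eeab': a→5
  n5 'eeaba': a→6
  n6 'eeabaa': ·  [P0 ends]
  n7 'ed': a→8
  n8 'eda': d→9
  n9 'edad': b→10
  n10 'edadb': ·  [P1 ends]

Failure links (BFS by depth):
  fail(1) 'e': from fail(0)=0 chase 'e': 0 ⇒ 0;  out=∅∪out(0)=∅
  fail(2) 'ee': from fail(1)=0 chase 'e': 0 ⇒ 1;  out=∅∪out(1)=∅
  fail(7) 'ed': from fail(1)=0 chase 'd': 0 ⇒ 0;  out=∅∪out(0)=∅
  fail(3) 'eea': from fail(2)=1 chase 'a': 1→0 ⇒ 0;  out=∅∪out(0)=∅
  fail(8) 'eda': from fail(7)=0 chase 'a': 0 ⇒ 0;  out=∅∪out(0)=∅
  fail(4) 'eeab': from fail(3)=0 chase 'b': 0 ⇒ 0;  out=∅∪out(0)=∅
  fail(9) 'edad': from fail(8)=0 chase 'd': 0 ⇒ 0;  out=∅∪out(0)=∅
  fail(5) 'eeaba': from fail(4)=0 chase 'a': 0 ⇒ 0;  out=∅∪out(0)=∅
  fail(10) 'edadb': from fail(9)=0 chase 'b': 0 ⇒ 0;  out={1}∪out(0)={1}
  fail(6) 'eeabaa': from fail(5)=0 chase 'a': 0 ⇒ 0;  out={0}∪out(0)={0}

Run:
i=0 'b': node 0→0
i=1 'e': node 0→1
i=2 'e': node 1→2
i=3 'e': node 2→2 (fail-walked)
i=4 'a': node 2→3
i=5 'b': node 3→4
i=6 'a': node 4→5
i=7 'a': node 5→6  emit P0@[2:7]
i=8 'e': node 6→1 (fail-walked)
i=9 'd': node 1→7
i=10 'a': node 7→8
i=11 'd': node 8→9
i=12 'b': node 9→10  emit P1@[8:12]
i=13 'a': node 10→0 (fail-walked)
i=14 'e': node 0→1
i=15 'e': node 1→2
i=16 'e': node 2→2 (fail-walked)
i=17 'a': node 2→3
i=18 'b': node 3→4
i=19 'a': node 4→5
i=20 'a': node 5→6  emit P0@[15:20]
i=21 'e': node 6→1 (fail-walked)
i=22 'e': node 1→2
i=23 'd': node 2→7 (fail-walked)
i=24 'a': node 7→8
i=25 'd': node 8→9
i=26 'b': node 9→10  emit P1@[22:26]
i=27 'a': node 10→0 (fail-walked)
i=28 'a': node 0→0
i=29 'd': node 0→0
i=30 'a': node 0→0
i=31 'd': node 0→0

All matches (sorted): [[7,0],[12,1],[20,0],[26,1]]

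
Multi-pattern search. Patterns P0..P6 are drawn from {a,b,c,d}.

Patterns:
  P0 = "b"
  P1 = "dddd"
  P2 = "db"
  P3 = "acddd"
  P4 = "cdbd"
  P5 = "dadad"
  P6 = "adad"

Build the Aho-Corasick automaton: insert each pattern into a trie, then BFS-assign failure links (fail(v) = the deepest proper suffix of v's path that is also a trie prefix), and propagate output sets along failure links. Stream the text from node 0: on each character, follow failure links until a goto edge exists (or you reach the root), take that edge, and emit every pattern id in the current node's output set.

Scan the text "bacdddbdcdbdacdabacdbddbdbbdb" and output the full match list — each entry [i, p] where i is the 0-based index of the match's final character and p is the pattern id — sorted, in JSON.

Build:
Trie (insert patterns):
  0='ε' goto a→7 b→1 c→12 d→2
  1='b' goto ·  [P0 ends]
  2='d' goto a→16 b→6 d→3
  3='dd' goto d→4
  4='ddd' goto d→5
  5='dddd' goto ·  [P1 ends]
  6='db' goto ·  [P2 ends]
  7='a' goto c→8 d→20
  8='ac' goto d→9
  9='acd' goto d→10
  10='acdd' goto d→11
  11='acddd' goto ·  [P3 ends]
  12='c' goto d→13
  13='cd' goto b→14
  14='cdb' goto d→15
  15='cdbd' goto ·  [P4 ends]
  16='da' goto d→17
  17='dad' goto a→18
  18='dada' goto d→19
  19='dadad' goto ·  [P5 ends]
  20='ad' goto a→21
  21='ada' goto d→22
  22='adad' goto ·  [P6 ends]

BFS fail/out derivation:
  fail(1) 'b': from fail(0)=0 chase 'b': 0 ⇒ 0;  out={0}∪out(0)={0}
  fail(2) 'd': from fail(0)=0 chase 'd': 0 ⇒ 0;  out=∅∪out(0)=∅
  fail(7) 'a': from fail(0)=0 chase 'a': 0 ⇒ 0;  out=∅∪out(0)=∅
  fail(12) 'c': from fail(0)=0 chase 'c': 0 ⇒ 0;  out=∅∪out(0)=∅
  fail(3) 'dd': from fail(2)=0 chase 'd': 0 ⇒ 2;  out=∅∪out(2)=∅
  fail(6) 'db': from fail(2)=0 chase 'b': 0 ⇒ 1;  out={2}∪out(1)={0,2}
  fail(8) 'ac': from fail(7)=0 chase 'c': 0 ⇒ 12;  out=∅∪out(12)=∅
  fail(13) 'cd': from fail(12)=0 chase 'd': 0 ⇒ 2;  out=∅∪out(2)=∅
  fail(16) 'da': from fail(2)=0 chase 'a': 0 ⇒ 7;  out=∅∪out(7)=∅
  fail(20) 'ad': from fail(7)=0 chase 'd': 0 ⇒ 2;  out=∅∪out(2)=∅
  fail(4) 'ddd': from fail(3)=2 chase 'd': 2 ⇒ 3;  out=∅∪out(3)=∅
  fail(9) 'acd': from fail(8)=12 chase 'd': 12 ⇒ 13;  out=∅∪out(13)=∅
  fail(14) 'cdb': from fail(13)=2 chase 'b': 2 ⇒ 6;  out=∅∪out(6)={0,2}
  fail(17) 'dad': from fail(16)=7 chase 'd': 7 ⇒ 20;  out=∅∪out(20)=∅
  fail(21) 'ada': from fail(20)=2 chase 'a': 2 ⇒ 16;  out=∅∪out(16)=∅
  fail(5) 'dddd': from fail(4)=3 chase 'd': 3 ⇒ 4;  out={1}∪out(4)={1}
  fail(10) 'acdd': from fail(9)=13 chase 'd': 13→2 ⇒ 3;  out=∅∪out(3)=∅
  fail(15) 'cdbd': from fail(14)=6 chase 'd': 6→1→0 ⇒ 2;  out={4}∪out(2)={4}
  fail(18) 'dada': from fail(17)=20 chase 'a': 20 ⇒ 21;  out=∅∪out(21)=∅
  fail(22) 'adad': from fail(21)=16 chase 'd': 16 ⇒ 17;  out={6}∪out(17)={6}
  fail(11) 'acddd': from fail(10)=3 chase 'd': 3 ⇒ 4;  out={3}∪out(4)={3}
  fail(19) 'dadad': from fail(18)=21 chase 'd': 21 ⇒ 22;  out={5}∪out(22)={5,6}

Scan:
i=0 'b': node 0→1  → match P0@[0:0]
i=1 'a': node 1→7 ·f
i=2 'c': node 7→8
i=3 'd': node 8→9
i=4 'd': node 9→10
i=5 'd': node 10→11  → match P3@[1:5]
i=6 'b': node 11→6 ·f  → match P0@[6:6],P2@[5:6]
i=7 'd': node 6→2 ·f
i=8 'c': node 2→12 ·f
i=9 'd': node 12→13
i=10 'b': node 13→14  → match P0@[10:10],P2@[9:10]
i=11 'd': node 14→15  → match P4@[8:11]
i=12 'a': node 15→16 ·f
i=13 'c': node 16→8 ·f
i=14 'd': node 8→9
i=15 'a': node 9→16 ·f
i=16 'b': node 16→1 ·f  → match P0@[16:16]
i=17 'a': node 1→7 ·f
i=18 'c': node 7→8
i=19 'd': node 8→9
i=20 'b': node 9→14 ·f  → match P0@[20:20],P2@[19:20]
i=21 'd': node 14→15  → match P4@[18:21]
i=22 'd': node 15→3 ·f
i=23 'b': node 3→6 ·f  → match P0@[23:23],P2@[22:23]
i=24 'd': node 6→2 ·f
i=25 'b': node 2→6  → match P0@[25:25],P2@[24:25]
i=26 'b': node 6→1 ·f  → match P0@[26:26]
i=27 'd': node 1→2 ·f
i=28 'b': node 2→6  → match P0@[28:28],P2@[27:28]

All matches (sorted): [[0,0],[5,3],[6,0],[6,2],[10,0],[10,2],[11,4],[16,0],[20,0],[20,2],[21,4],[23,0],[23,2],[25,0],[25,2],[26,0],[28,0],[28,2]]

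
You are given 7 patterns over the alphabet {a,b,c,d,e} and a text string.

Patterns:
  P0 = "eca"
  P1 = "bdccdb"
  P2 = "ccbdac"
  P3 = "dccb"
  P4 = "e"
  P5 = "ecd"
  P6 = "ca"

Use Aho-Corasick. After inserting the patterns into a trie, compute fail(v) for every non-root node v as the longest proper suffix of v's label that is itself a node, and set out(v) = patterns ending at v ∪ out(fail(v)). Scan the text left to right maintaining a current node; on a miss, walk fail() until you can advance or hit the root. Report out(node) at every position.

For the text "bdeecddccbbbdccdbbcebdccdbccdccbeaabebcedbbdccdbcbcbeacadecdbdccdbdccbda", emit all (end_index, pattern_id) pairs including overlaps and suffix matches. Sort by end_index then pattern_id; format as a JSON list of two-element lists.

Build:
Trie nodes:
  0='ε' goto b→4 c→10 d→16 e→1
  1='e' goto c→2  ←P4
  2='ec' goto a→3 d→20
  3='eca' goto ·  ←P0
  4='b' goto d→5
  5='bd' goto c→6
  6='bdc' goto c→7
  7='bdcc' goto d→8
  8='bdccd' goto b→9
  9='bdccdb' goto ·  ←P1
  10='c' goto a→21 c→11
  11='cc' goto b→12
  12='ccb' goto d→13
  13='ccbd' goto a→14
  14='ccbda' goto c→15
  15='ccbdac' goto ·  ←P2
  16='d' goto c→17
  17='dc' goto c→18
  18='dcc' goto b→19
  19='dccb' goto ·  ←P3
  20='ecd' goto ·  ←P5
  21='ca' goto ·  ←P6

BFS fail/out derivation:
  fail(1) 'e': from fail(0)=0 chase 'e': 0 ⇒ 0;  out={4}∪out(0)={4}
  fail(4) 'b': from fail(0)=0 chase 'b': 0 ⇒ 0;  out=∅∪out(0)=∅
  fail(10) 'c': from fail(0)=0 chase 'c': 0 ⇒ 0;  out=∅∪out(0)=∅
  fail(16) 'd': from fail(0)=0 chase 'd': 0 ⇒ 0;  out=∅∪out(0)=∅
  fail(2) 'ec': from fail(1)=0 chase 'c': 0 ⇒ 10;  out=∅∪out(10)=∅
  fail(5) 'bd': from fail(4)=0 chase 'd': 0 ⇒ 16;  out=∅∪out(16)=∅
  fail(11) 'cc': from fail(10)=0 chase 'c': 0 ⇒ 10;  out=∅∪out(10)=∅
  fail(17) 'dc': from fail(16)=0 chase 'c': 0 ⇒ 10;  out=∅∪out(10)=∅
  fail(21) 'ca': from fail(10)=0 chase 'a': 0 ⇒ 0;  out={6}∪out(0)={6}
  fail(3) 'eca': from fail(2)=10 chase 'a': 10 ⇒ 21;  out={0}∪out(21)={0,6}
  fail(6) 'bdc': from fail(5)=16 chase 'c': 16 ⇒ 17;  out=∅∪out(17)=∅
  fail(12) 'ccb': from fail(11)=10 chase 'b': 10→0 ⇒ 4;  out=∅∪out(4)=∅
  fail(18) 'dcc': from fail(17)=10 chase 'c': 10 ⇒ 11;  out=∅∪out(11)=∅
  fail(20) 'ecd': from fail(2)=10 chase 'd': 10→0 ⇒ 16;  out={5}∪out(16)={5}
  fail(7) 'bdcc': from fail(6)=17 chase 'c': 17 ⇒ 18;  out=∅∪out(18)=∅
  fail(13) 'ccbd': from fail(12)=4 chase 'd': 4 ⇒ 5;  out=∅∪out(5)=∅
  fail(19) 'dccb': from fail(18)=11 chase 'b': 11 ⇒ 12;  out={3}∪out(12)={3}
  fail(8) 'bdccd': from fail(7)=18 chase 'd': 18→11→10→0 ⇒ 16;  out=∅∪out(16)=∅
  fail(14) 'ccbda': from fail(13)=5 chase 'a': 5→16→0 ⇒ 0;  out=∅∪out(0)=∅
  fail(9) 'bdccdb': from fail(8)=16 chase 'b': 16→0 ⇒ 4;  out={1}∪out(4)={1}
  fail(15) 'ccbdac': from fail(14)=0 chase 'c': 0 ⇒ 10;  out={2}∪out(10)={2}

Text stream:
pos 0 'b': at 4
pos 1 'd': at 5
pos 2 'e': at 1 (fail-walked)  → match P4@[2:2]
pos 3 'e': at 1 (fail-walked)  → match P4@[3:3]
pos 4 'c': at 2
pos 5 'd': at 20  → match P5@[3:5]
pos 6 'd': at 16 (fail-walked)
pos 7 'c': at 17
pos 8 'c': at 18
pos 9 'b': at 19  → match P3@[6:9]
pos 10 'b': at 4 (fail-walked)
pos 11 'b': at 4 (fail-walked)
pos 12 'd': at 5
pos 13 'c': at 6
pos 14 'c': at 7
pos 15 'd': at 8
pos 16 'b': at 9  → match P1@[11:16]
pos 17 'b': at 4 (fail-walked)
pos 18 'c': at 10 (fail-walked)
pos 19 'e': at 1 (fail-walked)  → match P4@[19:19]
pos 20 'b': at 4 (fail-walked)
pos 21 'd': at 5
pos 22 'c': at 6
pos 23 'c': at 7
pos 24 'd': at 8
pos 25 'b': at 9  → match P1@[20:25]
pos 26 'c': at 10 (fail-walked)
pos 27 'c': at 11
pos 28 'd': at 16 (fail-walked)
pos 29 'c': at 17
pos 30 'c': at 18
pos 31 'b': at 19  → match P3@[28:31]
pos 32 'e': at 1 (fail-walked)  → match P4@[32:32]
pos 33 'a': at 0 (fail-walked)
pos 34 'a': at 0
pos 35 'b': at 4
pos 36 'e': at 1 (fail-walked)  → match P4@[36:36]
pos 37 'b': at 4 (fail-walked)
pos 38 'c': at 10 (fail-walked)
pos 39 'e': at 1 (fail-walked)  → match P4@[39:39]
pos 40 'd': at 16 (fail-walked)
pos 41 'b': at 4 (fail-walked)
pos 42 'b': at 4 (fail-walked)
pos 43 'd': at 5
pos 44 'c': at 6
pos 45 'c': at 7
pos 46 'd': at 8
pos 47 'b': at 9  → match P1@[42:47]
pos 48 'c': at 10 (fail-walked)
pos 49 'b': at 4 (fail-walked)
pos 50 'c': at 10 (fail-walked)
pos 51 'b': at 4 (fail-walked)
pos 52 'e': at 1 (fail-walked)  → match P4@[52:52]
pos 53 'a': at 0 (fail-walked)
pos 54 'c': at 10
pos 55 'a': at 21  → match P6@[54:55]
pos 56 'd': at 16 (fail-walked)
pos 57 'e': at 1 (fail-walked)  → match P4@[57:57]
pos 58 'c': at 2
pos 59 'd': at 20  → match P5@[57:59]
pos 60 'b': at 4 (fail-walked)
pos 61 'd': at 5
pos 62 'c': at 6
pos 63 'c': at 7
pos 64 'd': at 8
pos 65 'b': at 9  → match P1@[60:65]
pos 66 'd': at 5 (fail-walked)
pos 67 'c': at 6
pos 68 'c': at 7
pos 69 'b': at 19 (fail-walked)  → match P3@[66:69]
pos 70 'd': at 13 (fail-walked)
pos 71 'a': at 14

Matches: [[2,4],[3,4],[5,5],[9,3],[16,1],[19,4],[25,1],[31,3],[32,4],[36,4],[39,4],[47,1],[52,4],[55,6],[57,4],[59,5],[65,1],[69,3]]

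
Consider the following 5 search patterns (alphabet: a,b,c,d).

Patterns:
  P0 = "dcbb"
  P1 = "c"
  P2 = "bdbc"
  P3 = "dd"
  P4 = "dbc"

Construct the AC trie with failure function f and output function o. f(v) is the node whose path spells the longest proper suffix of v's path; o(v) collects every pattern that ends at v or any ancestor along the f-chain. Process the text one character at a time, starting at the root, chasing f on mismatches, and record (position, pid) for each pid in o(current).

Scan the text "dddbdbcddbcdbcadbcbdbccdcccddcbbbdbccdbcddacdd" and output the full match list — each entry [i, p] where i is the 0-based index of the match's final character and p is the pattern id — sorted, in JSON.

Build automaton:
Trie (insert patterns):
  0='ε' goto b→6 c→5 d→1
  1='d' goto b→11 c→2 d→10
  2='dc' goto b→3
  3='dcb' goto b→4
  4='dcbb' goto ·  [P0 ends]
  5='c' goto ·  [P1 ends]
  6='b' goto d→7
  7='bd' goto b→8
  8='bdb' goto c→9
  9='bdbc' goto ·  [P2 ends]
  10='dd' goto ·  [P3 ends]
  11='db' goto c→12
  12='dbc' goto ·  [P4 ends]

BFS fail/out derivation:
  n1('d'): parent n0 fail=0; on 'd' 0 → fail=0;  out ∅∪∅=∅
  n5('c'): parent n0 fail=0; on 'c' 0 → fail=0;  out {1}∪∅={1}
  n6('b'): parent n0 fail=0; on 'b' 0 → fail=0;  out ∅∪∅=∅
  n2('dc'): parent n1 fail=0; on 'c' 0 → fail=5;  out ∅∪{1}={1}
  n7('bd'): parent n6 fail=0; on 'd' 0 → fail=1;  out ∅∪∅=∅
  n10('dd'): parent n1 fail=0; on 'd' 0 → fail=1;  out {3}∪∅={3}
  n11('db'): parent n1 fail=0; on 'b' 0 → fail=6;  out ∅∪∅=∅
  n3('dcb'): parent n2 fail=5; on 'b' 5→0 → fail=6;  out ∅∪∅=∅
  n8('bdb'): parent n7 fail=1; on 'b' 1 → fail=11;  out ∅∪∅=∅
  n12('dbc'): parent n11 fail=6; on 'c' 6→0 → fail=5;  out {4}∪{1}={1,4}
  n4('dcbb'): parent n3 fail=6; on 'b' 6→0 → fail=6;  out {0}∪∅={0}
  n9('bdbc'): parent n8 fail=11; on 'c' 11 → fail=12;  out {2}∪{1,4}={1,2,4}

Scan:
[0] read 'd'  n0⇒n1
[1] read 'd'  n1⇒n10  ** P3@[0:1]
[2] read 'd'  n10⇒n10 (fail-walked)  ** P3@[1:2]
[3] read 'b'  n10⇒n11 (fail-walked)
[4] read 'd'  n11⇒n7 (fail-walked)
[5] read 'b'  n7⇒n8
[6] read 'c'  n8⇒n9  ** P1@[6:6],P2@[3:6],P4@[4:6]
[7] read 'd'  n9⇒n1 (fail-walked)
[8] read 'd'  n1⇒n10  ** P3@[7:8]
[9] read 'b'  n10⇒n11 (fail-walked)
[10] read 'c'  n11⇒n12  ** P1@[10:10],P4@[8:10]
[11] read 'd'  n12⇒n1 (fail-walked)
[12] read 'b'  n1⇒n11
[13] read 'c'  n11⇒n12  ** P1@[13:13],P4@[11:13]
[14] read 'a'  n12⇒n0 (fail-walked)
[15] read 'd'  n0⇒n1
[16] read 'b'  n1⇒n11
[17] read 'c'  n11⇒n12  ** P1@[17:17],P4@[15:17]
[18] read 'b'  n12⇒n6 (fail-walked)
[19] read 'd'  n6⇒n7
[20] read 'b'  n7⇒n8
[21] read 'c'  n8⇒n9  ** P1@[21:21],P2@[18:21],P4@[19:21]
[22] read 'c'  n9⇒n5 (fail-walked)  ** P1@[22:22]
[23] read 'd'  n5⇒n1 (fail-walked)
[24] read 'c'  n1⇒n2  ** P1@[24:24]
[25] read 'c'  n2⇒n5 (fail-walked)  ** P1@[25:25]
[26] read 'c'  n5⇒n5 (fail-walked)  ** P1@[26:26]
[27] read 'd'  n5⇒n1 (fail-walked)
[28] read 'd'  n1⇒n10  ** P3@[27:28]
[29] read 'c'  n10⇒n2 (fail-walked)  ** P1@[29:29]
[30] read 'b'  n2⇒n3
[31] read 'b'  n3⇒n4  ** P0@[28:31]
[32] read 'b'  n4⇒n6 (fail-walked)
[33] read 'd'  n6⇒n7
[34] read 'b'  n7⇒n8
[35] read 'c'  n8⇒n9  ** P1@[35:35],P2@[32:35],P4@[33:35]
[36] read 'c'  n9⇒n5 (fail-walked)  ** P1@[36:36]
[37] read 'd'  n5⇒n1 (fail-walked)
[38] read 'b'  n1⇒n11
[39] read 'c'  n11⇒n12  ** P1@[39:39],P4@[37:39]
[40] read 'd'  n12⇒n1 (fail-walked)
[41] read 'd'  n1⇒n10  ** P3@[40:41]
[42] read 'a'  n10⇒n0 (fail-walked)
[43] read 'c'  n0⇒n5  ** P1@[43:43]
[44] read 'd'  n5⇒n1 (fail-walked)
[45] read 'd'  n1⇒n10  ** P3@[44:45]

Result: [[1,3],[2,3],[6,1],[6,2],[6,4],[8,3],[10,1],[10,4],[13,1],[13,4],[17,1],[17,4],[21,1],[21,2],[21,4],[22,1],[24,1],[25,1],[26,1],[28,3],[29,1],[31,0],[35,1],[35,2],[35,4],[36,1],[39,1],[39,4],[41,3],[43,1],[45,3]]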